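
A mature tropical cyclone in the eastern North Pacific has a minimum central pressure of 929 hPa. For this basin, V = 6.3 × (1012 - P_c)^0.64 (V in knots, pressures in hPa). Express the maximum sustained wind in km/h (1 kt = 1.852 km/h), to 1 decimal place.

197.3 km/h

ΔP = 1012 − 929 = 83 hPa.
V ≈ 6.3 × 83^0.64 = 6.3 × 16.913 ≈ 106.549 kt.
106.549 × 1.852 ≈ 197.33 km/h → 197.3 km/h.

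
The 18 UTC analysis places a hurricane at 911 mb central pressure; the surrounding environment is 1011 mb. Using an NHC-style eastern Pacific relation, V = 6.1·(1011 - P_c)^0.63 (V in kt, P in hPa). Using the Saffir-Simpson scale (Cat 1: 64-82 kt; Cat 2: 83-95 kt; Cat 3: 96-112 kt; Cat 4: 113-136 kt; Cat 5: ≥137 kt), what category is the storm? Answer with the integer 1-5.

3

ΔP = 1011 − 911 = 100 mb.
V ≈ 6.1 × 100^0.63 = 6.1 × 18.20 ≈ 111 kt.
111 kt falls in the Category 3 band.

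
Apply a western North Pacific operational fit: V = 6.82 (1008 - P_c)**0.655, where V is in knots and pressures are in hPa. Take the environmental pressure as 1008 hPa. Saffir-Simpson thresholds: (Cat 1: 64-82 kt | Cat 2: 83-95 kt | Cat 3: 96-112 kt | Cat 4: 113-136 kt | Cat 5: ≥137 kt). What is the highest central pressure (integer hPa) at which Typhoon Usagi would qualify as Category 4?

935 hPa

Category 4 begins at V = 113 kt.
Required ΔP = (113/6.82)^(1/0.655) = 16.569^1.527 ≈ 72.70 hPa.
P_c ≤ 1008 − 72.70 = 935.30, so the highest integer P_c is 935 hPa.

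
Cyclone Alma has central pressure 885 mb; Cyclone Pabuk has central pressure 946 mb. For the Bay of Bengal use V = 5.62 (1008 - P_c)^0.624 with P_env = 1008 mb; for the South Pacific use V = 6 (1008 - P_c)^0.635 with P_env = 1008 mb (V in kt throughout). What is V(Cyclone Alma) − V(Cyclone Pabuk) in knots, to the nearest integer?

Cyclone Alma: ΔP = 123; V ≈ 5.62 × 123^0.624 ≈ 113.20 kt.
Cyclone Pabuk: ΔP = 62; V ≈ 6 × 62^0.635 ≈ 82.47 kt.
Difference ≈ 113.20 − 82.47 = 30.73 → 31 kt.

31 kt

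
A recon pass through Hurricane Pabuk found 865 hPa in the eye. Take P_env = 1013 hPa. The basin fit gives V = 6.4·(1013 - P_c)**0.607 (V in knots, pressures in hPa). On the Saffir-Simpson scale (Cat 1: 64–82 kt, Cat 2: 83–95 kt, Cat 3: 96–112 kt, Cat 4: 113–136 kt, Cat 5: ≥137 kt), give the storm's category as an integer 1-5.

ΔP = 1013 − 865 = 148 hPa.
V ≈ 6.4 × 148^0.607 = 6.4 × 20.77 ≈ 133 kt.
133 kt falls in the Category 4 band.

4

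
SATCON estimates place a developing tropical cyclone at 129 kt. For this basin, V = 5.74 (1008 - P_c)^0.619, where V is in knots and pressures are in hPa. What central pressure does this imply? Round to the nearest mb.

855 mb

ΔP = (V / 5.74)^(1/0.619) = (129/5.74)^1.616.
129/5.74 = 22.474; 22.474^1.616 ≈ 152.63 mb.
P_c = 1008 − 152.63 = 855.37 ≈ 855 mb.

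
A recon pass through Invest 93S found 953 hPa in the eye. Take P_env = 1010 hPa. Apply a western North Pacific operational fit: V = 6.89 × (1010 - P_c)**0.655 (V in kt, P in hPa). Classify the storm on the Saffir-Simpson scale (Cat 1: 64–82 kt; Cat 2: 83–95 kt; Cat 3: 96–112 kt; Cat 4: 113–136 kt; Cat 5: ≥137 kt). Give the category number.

3

ΔP = 1010 − 953 = 57 hPa.
V ≈ 6.89 × 57^0.655 = 6.89 × 14.13 ≈ 97 kt.
97 kt falls in the Category 3 band.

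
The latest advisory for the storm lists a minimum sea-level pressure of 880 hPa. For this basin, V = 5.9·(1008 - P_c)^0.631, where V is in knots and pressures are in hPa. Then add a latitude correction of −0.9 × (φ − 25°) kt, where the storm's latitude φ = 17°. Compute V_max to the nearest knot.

133 kt

ΔP = 1008 − 880 = 128 hPa.
128^0.631 ≈ 21.362.
V ≈ 5.9 × 21.362 ≈ 126.0 kt.
Latitude correction: −0.9 × (17 − 25) = 7.2 kt.
Corrected V ≈ 133.2 kt → 133 kt.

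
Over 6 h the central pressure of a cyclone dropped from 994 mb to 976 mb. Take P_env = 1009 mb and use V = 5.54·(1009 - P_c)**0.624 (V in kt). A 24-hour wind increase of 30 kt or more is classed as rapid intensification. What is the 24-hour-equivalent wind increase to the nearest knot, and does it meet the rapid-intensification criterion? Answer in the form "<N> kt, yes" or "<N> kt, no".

V₁: ΔP = 15, V ≈ 5.54 × 15^0.624 ≈ 30.02 kt.
V₂: ΔP = 33, V ≈ 5.54 × 33^0.624 ≈ 49.10 kt.
ΔV over 6 h = 19.08 kt → 24 h equivalent = 19.08 × 24/6 ≈ 76.32 kt.
76 kt ≥ 30 kt ⇒ rapid intensification.

76 kt, yes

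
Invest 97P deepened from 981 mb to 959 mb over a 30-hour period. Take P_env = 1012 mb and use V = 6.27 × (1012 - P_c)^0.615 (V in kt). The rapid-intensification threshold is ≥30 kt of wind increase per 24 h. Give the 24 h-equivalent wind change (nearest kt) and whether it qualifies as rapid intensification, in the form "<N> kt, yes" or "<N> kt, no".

V₁: ΔP = 31, V ≈ 6.27 × 31^0.615 ≈ 51.81 kt.
V₂: ΔP = 53, V ≈ 6.27 × 53^0.615 ≈ 72.06 kt.
ΔV over 30 h = 20.25 kt → 24 h equivalent = 20.25 × 24/30 ≈ 16.20 kt.
16 kt < 30 kt ⇒ not rapid intensification.

16 kt, no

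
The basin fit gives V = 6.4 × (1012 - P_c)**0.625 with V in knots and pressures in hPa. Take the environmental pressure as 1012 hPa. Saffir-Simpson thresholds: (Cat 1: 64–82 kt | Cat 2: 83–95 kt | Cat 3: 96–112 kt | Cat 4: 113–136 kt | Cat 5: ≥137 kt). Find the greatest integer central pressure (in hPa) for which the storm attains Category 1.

Category 1 begins at V = 64 kt.
Required ΔP = (64/6.4)^(1/0.625) = 10.000^1.600 ≈ 39.81 hPa.
P_c ≤ 1012 − 39.81 = 972.19, so the highest integer P_c is 972 hPa.

972 hPa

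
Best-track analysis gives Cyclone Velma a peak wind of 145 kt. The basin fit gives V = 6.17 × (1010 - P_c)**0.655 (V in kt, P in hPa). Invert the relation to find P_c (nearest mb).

ΔP = (V / 6.17)^(1/0.655) = (145/6.17)^1.527.
145/6.17 = 23.501; 23.501^1.527 ≈ 123.95 mb.
P_c = 1010 − 123.95 = 886.05 ≈ 886 mb.

886 mb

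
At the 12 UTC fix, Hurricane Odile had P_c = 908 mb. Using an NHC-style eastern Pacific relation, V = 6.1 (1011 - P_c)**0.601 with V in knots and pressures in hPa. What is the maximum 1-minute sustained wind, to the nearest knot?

99 kt

ΔP = 1011 − 908 = 103 mb.
103^0.601 ≈ 16.207.
V ≈ 6.1 × 16.207 ≈ 98.9 kt.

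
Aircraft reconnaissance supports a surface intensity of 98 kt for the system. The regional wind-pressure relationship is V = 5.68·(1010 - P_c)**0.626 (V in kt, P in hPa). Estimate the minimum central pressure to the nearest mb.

915 mb

ΔP = (V / 5.68)^(1/0.626) = (98/5.68)^1.597.
98/5.68 = 17.254; 17.254^1.597 ≈ 94.59 mb.
P_c = 1010 − 94.59 = 915.41 ≈ 915 mb.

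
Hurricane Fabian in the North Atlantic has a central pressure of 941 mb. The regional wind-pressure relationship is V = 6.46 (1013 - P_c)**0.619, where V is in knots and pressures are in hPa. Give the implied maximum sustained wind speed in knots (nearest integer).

91 kt

ΔP = 1013 − 941 = 72 mb.
72^0.619 ≈ 14.115.
V ≈ 6.46 × 14.115 ≈ 91.2 kt.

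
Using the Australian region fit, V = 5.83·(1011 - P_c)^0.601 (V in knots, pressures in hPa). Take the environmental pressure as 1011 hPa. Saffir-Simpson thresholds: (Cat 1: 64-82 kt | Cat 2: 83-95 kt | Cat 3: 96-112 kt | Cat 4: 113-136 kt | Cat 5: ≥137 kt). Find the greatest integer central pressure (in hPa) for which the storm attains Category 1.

957 hPa

Category 1 begins at V = 64 kt.
Required ΔP = (64/5.83)^(1/0.601) = 10.978^1.664 ≈ 53.86 hPa.
P_c ≤ 1011 − 53.86 = 957.14, so the highest integer P_c is 957 hPa.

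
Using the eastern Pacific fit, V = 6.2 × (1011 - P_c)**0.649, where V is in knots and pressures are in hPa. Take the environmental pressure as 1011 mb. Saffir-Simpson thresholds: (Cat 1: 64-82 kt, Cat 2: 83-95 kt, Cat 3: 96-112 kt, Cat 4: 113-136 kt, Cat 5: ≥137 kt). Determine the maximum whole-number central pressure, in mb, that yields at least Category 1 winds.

Category 1 begins at V = 64 kt.
Required ΔP = (64/6.2)^(1/0.649) = 10.323^1.541 ≈ 36.48 mb.
P_c ≤ 1011 − 36.48 = 974.52, so the highest integer P_c is 974 mb.

974 mb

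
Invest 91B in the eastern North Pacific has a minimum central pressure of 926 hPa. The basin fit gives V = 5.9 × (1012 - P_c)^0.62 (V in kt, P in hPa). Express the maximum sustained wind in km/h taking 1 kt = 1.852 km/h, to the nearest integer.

173 km/h

ΔP = 1012 − 926 = 86 hPa.
V ≈ 5.9 × 86^0.62 = 5.9 × 15.827 ≈ 93.377 kt.
93.377 × 1.852 ≈ 172.93 km/h → 173 km/h.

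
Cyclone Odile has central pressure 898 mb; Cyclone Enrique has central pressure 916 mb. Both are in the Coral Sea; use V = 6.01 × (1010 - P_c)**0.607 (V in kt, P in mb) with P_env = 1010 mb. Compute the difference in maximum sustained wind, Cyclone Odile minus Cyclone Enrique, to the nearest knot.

Cyclone Odile: ΔP = 112; V ≈ 6.01 × 112^0.607 ≈ 105.38 kt.
Cyclone Enrique: ΔP = 94; V ≈ 6.01 × 94^0.607 ≈ 94.75 kt.
Difference ≈ 105.38 − 94.75 = 10.63 → 11 kt.

11 kt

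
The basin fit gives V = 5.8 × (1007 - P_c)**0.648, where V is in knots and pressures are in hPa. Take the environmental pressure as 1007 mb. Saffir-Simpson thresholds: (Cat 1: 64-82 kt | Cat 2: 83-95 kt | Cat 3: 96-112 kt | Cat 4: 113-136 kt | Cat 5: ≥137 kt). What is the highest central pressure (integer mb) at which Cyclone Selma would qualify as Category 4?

909 mb

Category 4 begins at V = 113 kt.
Required ΔP = (113/5.8)^(1/0.648) = 19.483^1.543 ≈ 97.77 mb.
P_c ≤ 1007 − 97.77 = 909.23, so the highest integer P_c is 909 mb.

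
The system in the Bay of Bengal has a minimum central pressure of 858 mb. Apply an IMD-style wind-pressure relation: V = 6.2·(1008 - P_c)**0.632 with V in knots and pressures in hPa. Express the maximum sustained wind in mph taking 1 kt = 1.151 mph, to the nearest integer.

169 mph

ΔP = 1008 − 858 = 150 mb.
V ≈ 6.2 × 150^0.632 = 6.2 × 23.730 ≈ 147.123 kt.
147.123 × 1.151 ≈ 169.34 mph → 169 mph.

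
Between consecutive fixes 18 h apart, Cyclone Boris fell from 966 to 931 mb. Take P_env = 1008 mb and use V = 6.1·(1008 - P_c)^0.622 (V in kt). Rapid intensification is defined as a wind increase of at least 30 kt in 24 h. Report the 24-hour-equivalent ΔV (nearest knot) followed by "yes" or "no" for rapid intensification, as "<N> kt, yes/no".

V₁: ΔP = 42, V ≈ 6.1 × 42^0.622 ≈ 62.37 kt.
V₂: ΔP = 77, V ≈ 6.1 × 77^0.622 ≈ 90.93 kt.
ΔV over 18 h = 28.56 kt → 24 h equivalent = 28.56 × 24/18 ≈ 38.08 kt.
38 kt ≥ 30 kt ⇒ rapid intensification.

38 kt, yes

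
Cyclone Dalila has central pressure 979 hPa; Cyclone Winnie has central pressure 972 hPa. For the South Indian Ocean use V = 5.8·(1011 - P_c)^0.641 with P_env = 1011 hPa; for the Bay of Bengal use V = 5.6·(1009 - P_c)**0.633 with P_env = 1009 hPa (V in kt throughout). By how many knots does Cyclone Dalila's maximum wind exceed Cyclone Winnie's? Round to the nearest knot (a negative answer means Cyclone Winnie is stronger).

-2 kt

Cyclone Dalila: ΔP = 32; V ≈ 5.8 × 32^0.641 ≈ 53.48 kt.
Cyclone Winnie: ΔP = 37; V ≈ 5.6 × 37^0.633 ≈ 55.06 kt.
Difference ≈ 53.48 − 55.06 = -1.58 → -2 kt.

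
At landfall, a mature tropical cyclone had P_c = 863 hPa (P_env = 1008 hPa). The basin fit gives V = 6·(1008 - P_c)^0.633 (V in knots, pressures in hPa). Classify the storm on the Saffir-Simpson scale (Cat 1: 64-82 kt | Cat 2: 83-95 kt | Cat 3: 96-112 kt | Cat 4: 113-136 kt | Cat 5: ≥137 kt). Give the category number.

5

ΔP = 1008 − 863 = 145 hPa.
V ≈ 6 × 145^0.633 = 6 × 23.34 ≈ 140 kt.
140 kt falls in the Category 5 band.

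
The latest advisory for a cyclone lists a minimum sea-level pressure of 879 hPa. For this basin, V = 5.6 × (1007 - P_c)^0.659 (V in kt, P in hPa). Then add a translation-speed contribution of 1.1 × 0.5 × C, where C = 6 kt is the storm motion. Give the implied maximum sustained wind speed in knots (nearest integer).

140 kt

ΔP = 1007 − 879 = 128 hPa.
128^0.659 ≈ 24.471.
V ≈ 5.6 × 24.471 ≈ 137.0 kt.
Translation term: 1.1 × 0.5 × 6 = 3.3 kt.
Corrected V ≈ 140.3 kt → 140 kt.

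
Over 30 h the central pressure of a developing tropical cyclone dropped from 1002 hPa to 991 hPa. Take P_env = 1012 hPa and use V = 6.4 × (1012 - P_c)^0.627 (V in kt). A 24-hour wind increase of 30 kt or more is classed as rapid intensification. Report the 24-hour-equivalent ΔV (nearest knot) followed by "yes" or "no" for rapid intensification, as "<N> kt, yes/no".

V₁: ΔP = 10, V ≈ 6.4 × 10^0.627 ≈ 27.11 kt.
V₂: ΔP = 21, V ≈ 6.4 × 21^0.627 ≈ 43.17 kt.
ΔV over 30 h = 16.06 kt → 24 h equivalent = 16.06 × 24/30 ≈ 12.85 kt.
13 kt < 30 kt ⇒ not rapid intensification.

13 kt, no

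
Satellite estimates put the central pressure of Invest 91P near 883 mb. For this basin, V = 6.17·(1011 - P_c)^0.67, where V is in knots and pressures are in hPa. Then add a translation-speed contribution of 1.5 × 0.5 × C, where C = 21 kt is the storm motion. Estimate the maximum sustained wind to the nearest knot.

175 kt

ΔP = 1011 − 883 = 128 mb.
128^0.67 ≈ 25.813.
V ≈ 6.17 × 25.813 ≈ 159.3 kt.
Translation term: 1.5 × 0.5 × 21 = 15.75 kt.
Corrected V ≈ 175.05 kt → 175 kt.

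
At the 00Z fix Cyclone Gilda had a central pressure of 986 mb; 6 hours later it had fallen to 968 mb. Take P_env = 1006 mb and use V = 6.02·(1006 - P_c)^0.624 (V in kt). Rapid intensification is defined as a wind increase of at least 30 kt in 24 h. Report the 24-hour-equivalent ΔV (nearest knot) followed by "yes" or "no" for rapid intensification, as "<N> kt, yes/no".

77 kt, yes

V₁: ΔP = 20, V ≈ 6.02 × 20^0.624 ≈ 39.03 kt.
V₂: ΔP = 38, V ≈ 6.02 × 38^0.624 ≈ 58.26 kt.
ΔV over 6 h = 19.23 kt → 24 h equivalent = 19.23 × 24/6 ≈ 76.92 kt.
77 kt ≥ 30 kt ⇒ rapid intensification.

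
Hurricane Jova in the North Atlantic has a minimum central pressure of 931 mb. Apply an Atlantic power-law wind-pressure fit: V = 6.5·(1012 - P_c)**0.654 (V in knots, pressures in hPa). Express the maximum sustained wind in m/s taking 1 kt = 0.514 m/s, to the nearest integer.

59 m/s

ΔP = 1012 − 931 = 81 mb.
V ≈ 6.5 × 81^0.654 = 6.5 × 17.707 ≈ 115.097 kt.
115.097 × 0.514 ≈ 59.16 m/s → 59 m/s.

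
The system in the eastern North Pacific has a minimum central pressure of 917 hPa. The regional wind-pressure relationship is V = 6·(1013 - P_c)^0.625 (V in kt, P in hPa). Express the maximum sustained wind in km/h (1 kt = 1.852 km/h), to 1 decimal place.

ΔP = 1013 − 917 = 96 hPa.
V ≈ 6 × 96^0.625 = 6 × 17.335 ≈ 104.009 kt.
104.009 × 1.852 ≈ 192.62 km/h → 192.6 km/h.

192.6 km/h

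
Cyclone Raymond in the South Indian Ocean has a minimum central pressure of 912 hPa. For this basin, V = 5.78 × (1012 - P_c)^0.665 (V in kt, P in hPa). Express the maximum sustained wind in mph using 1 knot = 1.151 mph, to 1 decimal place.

ΔP = 1012 − 912 = 100 hPa.
V ≈ 5.78 × 100^0.665 = 5.78 × 21.380 ≈ 123.574 kt.
123.574 × 1.151 ≈ 142.23 mph → 142.2 mph.

142.2 mph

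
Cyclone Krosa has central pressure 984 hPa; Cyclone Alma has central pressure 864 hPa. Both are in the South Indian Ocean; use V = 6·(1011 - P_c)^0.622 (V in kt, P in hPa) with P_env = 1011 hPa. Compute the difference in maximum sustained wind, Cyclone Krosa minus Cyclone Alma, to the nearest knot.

Cyclone Krosa: ΔP = 27; V ≈ 6 × 27^0.622 ≈ 46.61 kt.
Cyclone Alma: ΔP = 147; V ≈ 6 × 147^0.622 ≈ 133.73 kt.
Difference ≈ 46.61 − 133.73 = -87.12 → -87 kt.

-87 kt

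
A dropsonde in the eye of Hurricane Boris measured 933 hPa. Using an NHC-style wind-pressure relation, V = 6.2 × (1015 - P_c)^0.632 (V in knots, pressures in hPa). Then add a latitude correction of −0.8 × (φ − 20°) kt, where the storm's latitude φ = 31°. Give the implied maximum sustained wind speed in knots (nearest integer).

ΔP = 1015 − 933 = 82 hPa.
82^0.632 ≈ 16.201.
V ≈ 6.2 × 16.201 ≈ 100.4 kt.
Latitude correction: −0.8 × (31 − 20) = -8.8 kt.
Corrected V ≈ 91.6 kt → 92 kt.

92 kt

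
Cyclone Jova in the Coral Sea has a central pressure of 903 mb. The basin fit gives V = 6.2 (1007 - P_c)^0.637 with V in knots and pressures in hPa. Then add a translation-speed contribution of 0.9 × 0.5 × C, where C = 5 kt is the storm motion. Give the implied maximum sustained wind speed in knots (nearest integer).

ΔP = 1007 − 903 = 104 mb.
104^0.637 ≈ 19.269.
V ≈ 6.2 × 19.269 ≈ 119.5 kt.
Translation term: 0.9 × 0.5 × 5 = 2.25 kt.
Corrected V ≈ 121.75 kt → 122 kt.

122 kt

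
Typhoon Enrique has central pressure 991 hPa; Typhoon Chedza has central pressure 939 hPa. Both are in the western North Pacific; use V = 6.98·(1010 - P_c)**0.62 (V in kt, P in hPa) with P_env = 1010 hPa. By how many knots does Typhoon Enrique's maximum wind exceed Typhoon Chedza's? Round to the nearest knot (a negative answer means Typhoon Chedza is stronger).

Typhoon Enrique: ΔP = 19; V ≈ 6.98 × 19^0.62 ≈ 43.32 kt.
Typhoon Chedza: ΔP = 71; V ≈ 6.98 × 71^0.62 ≈ 98.09 kt.
Difference ≈ 43.32 − 98.09 = -54.77 → -55 kt.

-55 kt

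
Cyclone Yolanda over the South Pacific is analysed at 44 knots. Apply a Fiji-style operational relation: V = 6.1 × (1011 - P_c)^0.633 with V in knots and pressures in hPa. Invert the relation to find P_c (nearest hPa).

ΔP = (V / 6.1)^(1/0.633) = (44/6.1)^1.580.
44/6.1 = 7.213; 7.213^1.580 ≈ 22.68 hPa.
P_c = 1011 − 22.68 = 988.32 ≈ 988 hPa.

988 hPa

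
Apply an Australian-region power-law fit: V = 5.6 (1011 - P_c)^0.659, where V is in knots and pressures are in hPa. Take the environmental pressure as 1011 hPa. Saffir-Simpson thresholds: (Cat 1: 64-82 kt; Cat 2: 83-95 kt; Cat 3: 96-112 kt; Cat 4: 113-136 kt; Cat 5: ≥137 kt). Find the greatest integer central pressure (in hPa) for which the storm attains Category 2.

Category 2 begins at V = 83 kt.
Required ΔP = (83/5.6)^(1/0.659) = 14.821^1.517 ≈ 59.81 hPa.
P_c ≤ 1011 − 59.81 = 951.19, so the highest integer P_c is 951 hPa.

951 hPa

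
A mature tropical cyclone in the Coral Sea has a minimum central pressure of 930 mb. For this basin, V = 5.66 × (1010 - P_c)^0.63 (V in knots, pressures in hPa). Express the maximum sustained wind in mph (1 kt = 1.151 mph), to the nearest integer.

ΔP = 1010 − 930 = 80 mb.
V ≈ 5.66 × 80^0.63 = 5.66 × 15.811 ≈ 89.488 kt.
89.488 × 1.151 ≈ 103.00 mph → 103 mph.

103 mph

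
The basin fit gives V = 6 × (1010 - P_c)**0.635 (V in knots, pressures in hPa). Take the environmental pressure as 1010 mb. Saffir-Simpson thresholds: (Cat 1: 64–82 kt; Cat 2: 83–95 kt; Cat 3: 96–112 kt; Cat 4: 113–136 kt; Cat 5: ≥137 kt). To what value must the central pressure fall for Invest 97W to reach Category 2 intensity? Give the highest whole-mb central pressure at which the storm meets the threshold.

Category 2 begins at V = 83 kt.
Required ΔP = (83/6)^(1/0.635) = 13.833^1.575 ≈ 62.62 mb.
P_c ≤ 1010 − 62.62 = 947.38, so the highest integer P_c is 947 mb.

947 mb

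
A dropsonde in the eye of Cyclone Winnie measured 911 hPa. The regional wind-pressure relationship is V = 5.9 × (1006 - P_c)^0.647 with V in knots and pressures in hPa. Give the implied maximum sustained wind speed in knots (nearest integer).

112 kt

ΔP = 1006 − 911 = 95 hPa.
95^0.647 ≈ 19.037.
V ≈ 5.9 × 19.037 ≈ 112.3 kt.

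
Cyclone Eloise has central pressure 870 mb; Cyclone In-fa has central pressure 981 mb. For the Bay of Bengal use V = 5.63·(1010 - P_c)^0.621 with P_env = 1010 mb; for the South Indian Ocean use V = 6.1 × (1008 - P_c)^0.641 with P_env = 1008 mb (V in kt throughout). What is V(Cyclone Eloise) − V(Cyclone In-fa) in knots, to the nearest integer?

71 kt

Cyclone Eloise: ΔP = 140; V ≈ 5.63 × 140^0.621 ≈ 121.13 kt.
Cyclone In-fa: ΔP = 27; V ≈ 6.1 × 27^0.641 ≈ 50.45 kt.
Difference ≈ 121.13 − 50.45 = 70.68 → 71 kt.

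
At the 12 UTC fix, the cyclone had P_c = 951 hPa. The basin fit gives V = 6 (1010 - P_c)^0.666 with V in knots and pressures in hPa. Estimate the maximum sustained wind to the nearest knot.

ΔP = 1010 − 951 = 59 hPa.
59^0.666 ≈ 15.114.
V ≈ 6 × 15.114 ≈ 90.7 kt.

91 kt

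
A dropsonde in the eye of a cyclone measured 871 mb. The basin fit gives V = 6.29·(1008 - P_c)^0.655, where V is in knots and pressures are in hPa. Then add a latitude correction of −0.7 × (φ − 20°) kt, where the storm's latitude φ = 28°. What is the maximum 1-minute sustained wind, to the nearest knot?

152 kt

ΔP = 1008 − 871 = 137 mb.
137^0.655 ≈ 25.093.
V ≈ 6.29 × 25.093 ≈ 157.8 kt.
Latitude correction: −0.7 × (28 − 20) = -5.6 kt.
Corrected V ≈ 152.2 kt → 152 kt.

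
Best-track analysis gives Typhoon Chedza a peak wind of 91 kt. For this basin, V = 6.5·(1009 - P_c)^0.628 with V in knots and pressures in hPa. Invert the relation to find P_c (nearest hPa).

ΔP = (V / 6.5)^(1/0.628) = (91/6.5)^1.592.
91/6.5 = 14.000; 14.000^1.592 ≈ 66.84 hPa.
P_c = 1009 − 66.84 = 942.16 ≈ 942 hPa.

942 hPa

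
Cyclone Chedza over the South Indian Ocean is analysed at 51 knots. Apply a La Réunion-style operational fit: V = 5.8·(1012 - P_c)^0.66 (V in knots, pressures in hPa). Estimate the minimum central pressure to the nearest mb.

985 mb

ΔP = (V / 5.8)^(1/0.66) = (51/5.8)^1.515.
51/5.8 = 8.793; 8.793^1.515 ≈ 26.95 mb.
P_c = 1012 − 26.95 = 985.05 ≈ 985 mb.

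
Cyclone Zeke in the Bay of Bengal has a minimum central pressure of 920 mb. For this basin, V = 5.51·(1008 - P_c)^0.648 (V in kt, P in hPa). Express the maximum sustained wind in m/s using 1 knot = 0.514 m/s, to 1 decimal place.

51.5 m/s

ΔP = 1008 − 920 = 88 mb.
V ≈ 5.51 × 88^0.648 = 5.51 × 18.198 ≈ 100.271 kt.
100.271 × 0.514 ≈ 51.54 m/s → 51.5 m/s.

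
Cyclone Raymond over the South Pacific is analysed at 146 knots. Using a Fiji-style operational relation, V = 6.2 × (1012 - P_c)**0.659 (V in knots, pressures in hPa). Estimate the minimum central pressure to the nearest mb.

ΔP = (V / 6.2)^(1/0.659) = (146/6.2)^1.517.
146/6.2 = 23.548; 23.548^1.517 ≈ 120.75 mb.
P_c = 1012 − 120.75 = 891.25 ≈ 891 mb.

891 mb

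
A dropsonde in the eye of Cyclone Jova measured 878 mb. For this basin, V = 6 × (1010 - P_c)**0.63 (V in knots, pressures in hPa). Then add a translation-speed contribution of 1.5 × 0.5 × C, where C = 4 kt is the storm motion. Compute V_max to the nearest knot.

ΔP = 1010 − 878 = 132 mb.
132^0.63 ≈ 21.675.
V ≈ 6 × 21.675 ≈ 130.1 kt.
Translation term: 1.5 × 0.5 × 4 = 3 kt.
Corrected V ≈ 133.1 kt → 133 kt.

133 kt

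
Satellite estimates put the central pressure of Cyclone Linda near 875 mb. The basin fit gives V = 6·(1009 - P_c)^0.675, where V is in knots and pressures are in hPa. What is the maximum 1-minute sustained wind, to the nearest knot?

164 kt

ΔP = 1009 − 875 = 134 mb.
134^0.675 ≈ 27.277.
V ≈ 6 × 27.277 ≈ 163.7 kt.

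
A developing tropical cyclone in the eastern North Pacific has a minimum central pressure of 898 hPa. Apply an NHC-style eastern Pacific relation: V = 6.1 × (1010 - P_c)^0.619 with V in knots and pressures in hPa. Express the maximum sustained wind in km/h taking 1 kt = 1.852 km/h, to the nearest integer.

ΔP = 1010 − 898 = 112 hPa.
V ≈ 6.1 × 112^0.619 = 6.1 × 18.555 ≈ 113.187 kt.
113.187 × 1.852 ≈ 209.62 km/h → 210 km/h.

210 km/h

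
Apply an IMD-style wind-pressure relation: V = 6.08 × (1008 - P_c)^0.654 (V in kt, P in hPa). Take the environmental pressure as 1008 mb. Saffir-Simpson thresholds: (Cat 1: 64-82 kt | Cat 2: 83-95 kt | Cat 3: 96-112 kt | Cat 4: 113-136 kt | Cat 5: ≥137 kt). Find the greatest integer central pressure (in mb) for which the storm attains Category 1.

Category 1 begins at V = 64 kt.
Required ΔP = (64/6.08)^(1/0.654) = 10.526^1.529 ≈ 36.57 mb.
P_c ≤ 1008 − 36.57 = 971.43, so the highest integer P_c is 971 mb.

971 mb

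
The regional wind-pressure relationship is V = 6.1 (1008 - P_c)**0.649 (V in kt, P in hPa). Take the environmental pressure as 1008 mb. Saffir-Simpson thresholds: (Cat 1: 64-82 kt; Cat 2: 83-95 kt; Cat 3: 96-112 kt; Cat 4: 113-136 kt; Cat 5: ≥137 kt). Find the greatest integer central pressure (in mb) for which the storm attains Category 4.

918 mb

Category 4 begins at V = 113 kt.
Required ΔP = (113/6.1)^(1/0.649) = 18.525^1.541 ≈ 89.82 mb.
P_c ≤ 1008 − 89.82 = 918.18, so the highest integer P_c is 918 mb.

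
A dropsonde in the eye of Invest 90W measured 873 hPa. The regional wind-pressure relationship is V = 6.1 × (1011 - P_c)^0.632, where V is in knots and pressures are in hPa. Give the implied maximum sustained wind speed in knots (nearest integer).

137 kt

ΔP = 1011 − 873 = 138 hPa.
138^0.632 ≈ 22.511.
V ≈ 6.1 × 22.511 ≈ 137.3 kt.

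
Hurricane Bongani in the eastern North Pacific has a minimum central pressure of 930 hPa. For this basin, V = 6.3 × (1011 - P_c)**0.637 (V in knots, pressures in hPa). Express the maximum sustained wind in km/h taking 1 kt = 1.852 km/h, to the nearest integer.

192 km/h

ΔP = 1011 − 930 = 81 hPa.
V ≈ 6.3 × 81^0.637 = 6.3 × 16.433 ≈ 103.525 kt.
103.525 × 1.852 ≈ 191.73 km/h → 192 km/h.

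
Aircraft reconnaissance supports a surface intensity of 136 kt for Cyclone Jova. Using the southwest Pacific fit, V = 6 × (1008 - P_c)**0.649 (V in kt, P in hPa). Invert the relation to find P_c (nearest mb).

ΔP = (V / 6)^(1/0.649) = (136/6)^1.541.
136/6 = 22.667; 22.667^1.541 ≈ 122.58 mb.
P_c = 1008 − 122.58 = 885.42 ≈ 885 mb.

885 mb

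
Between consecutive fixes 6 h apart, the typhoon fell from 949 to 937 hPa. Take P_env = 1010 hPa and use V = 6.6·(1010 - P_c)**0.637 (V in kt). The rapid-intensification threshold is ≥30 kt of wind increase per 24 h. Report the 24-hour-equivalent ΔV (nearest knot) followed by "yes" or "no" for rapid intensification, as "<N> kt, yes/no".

V₁: ΔP = 61, V ≈ 6.6 × 61^0.637 ≈ 90.53 kt.
V₂: ΔP = 73, V ≈ 6.6 × 73^0.637 ≈ 101.50 kt.
ΔV over 6 h = 10.97 kt → 24 h equivalent = 10.97 × 24/6 ≈ 43.88 kt.
44 kt ≥ 30 kt ⇒ rapid intensification.

44 kt, yes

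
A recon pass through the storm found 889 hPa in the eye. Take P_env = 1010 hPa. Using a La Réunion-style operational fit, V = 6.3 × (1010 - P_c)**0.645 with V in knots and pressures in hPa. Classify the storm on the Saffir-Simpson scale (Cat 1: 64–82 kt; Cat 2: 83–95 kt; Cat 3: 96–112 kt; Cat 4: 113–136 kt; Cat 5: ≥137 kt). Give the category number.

ΔP = 1010 − 889 = 121 hPa.
V ≈ 6.3 × 121^0.645 = 6.3 × 22.05 ≈ 139 kt.
139 kt falls in the Category 5 band.

5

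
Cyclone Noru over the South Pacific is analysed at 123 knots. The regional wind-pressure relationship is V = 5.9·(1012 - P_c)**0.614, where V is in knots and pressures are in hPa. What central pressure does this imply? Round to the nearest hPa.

ΔP = (V / 5.9)^(1/0.614) = (123/5.9)^1.629.
123/5.9 = 20.847; 20.847^1.629 ≈ 140.70 hPa.
P_c = 1012 − 140.70 = 871.30 ≈ 871 hPa.

871 hPa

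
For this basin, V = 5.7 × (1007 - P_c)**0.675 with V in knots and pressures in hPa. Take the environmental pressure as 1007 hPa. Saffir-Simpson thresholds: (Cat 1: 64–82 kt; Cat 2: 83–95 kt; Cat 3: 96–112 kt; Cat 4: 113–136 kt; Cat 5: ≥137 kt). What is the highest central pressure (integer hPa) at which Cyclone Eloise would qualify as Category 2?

954 hPa

Category 2 begins at V = 83 kt.
Required ΔP = (83/5.7)^(1/0.675) = 14.561^1.481 ≈ 52.88 hPa.
P_c ≤ 1007 − 52.88 = 954.12, so the highest integer P_c is 954 hPa.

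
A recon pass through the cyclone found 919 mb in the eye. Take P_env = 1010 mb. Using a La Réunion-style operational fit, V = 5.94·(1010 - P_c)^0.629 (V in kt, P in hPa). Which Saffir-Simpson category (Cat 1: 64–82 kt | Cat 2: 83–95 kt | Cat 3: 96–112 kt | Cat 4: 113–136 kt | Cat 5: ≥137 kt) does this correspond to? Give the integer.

3

ΔP = 1010 − 919 = 91 mb.
V ≈ 5.94 × 91^0.629 = 5.94 × 17.07 ≈ 101 kt.
101 kt falls in the Category 3 band.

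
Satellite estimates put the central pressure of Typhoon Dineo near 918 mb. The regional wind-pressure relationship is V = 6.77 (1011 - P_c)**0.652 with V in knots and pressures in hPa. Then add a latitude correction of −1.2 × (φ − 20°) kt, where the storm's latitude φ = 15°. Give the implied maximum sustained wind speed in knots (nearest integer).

ΔP = 1011 − 918 = 93 mb.
93^0.652 ≈ 19.207.
V ≈ 6.77 × 19.207 ≈ 130.0 kt.
Latitude correction: −1.2 × (15 − 20) = 6 kt.
Corrected V ≈ 136 kt → 136 kt.

136 kt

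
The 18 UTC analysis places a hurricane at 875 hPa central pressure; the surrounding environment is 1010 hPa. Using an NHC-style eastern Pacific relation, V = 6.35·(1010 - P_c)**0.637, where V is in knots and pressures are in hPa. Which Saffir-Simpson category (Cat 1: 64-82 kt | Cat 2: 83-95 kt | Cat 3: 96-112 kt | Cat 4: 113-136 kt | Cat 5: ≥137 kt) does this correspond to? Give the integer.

5

ΔP = 1010 − 875 = 135 hPa.
V ≈ 6.35 × 135^0.637 = 6.35 × 22.75 ≈ 144 kt.
144 kt falls in the Category 5 band.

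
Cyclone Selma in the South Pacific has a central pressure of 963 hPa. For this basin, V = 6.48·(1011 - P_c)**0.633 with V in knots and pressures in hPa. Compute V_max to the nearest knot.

75 kt

ΔP = 1011 − 963 = 48 hPa.
48^0.633 ≈ 11.594.
V ≈ 6.48 × 11.594 ≈ 75.1 kt.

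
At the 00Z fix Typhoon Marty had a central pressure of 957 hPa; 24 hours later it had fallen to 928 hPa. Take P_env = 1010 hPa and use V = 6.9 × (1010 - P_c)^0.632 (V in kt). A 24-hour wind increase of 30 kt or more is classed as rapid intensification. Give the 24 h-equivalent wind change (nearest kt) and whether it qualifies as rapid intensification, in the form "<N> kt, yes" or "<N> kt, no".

V₁: ΔP = 53, V ≈ 6.9 × 53^0.632 ≈ 84.84 kt.
V₂: ΔP = 82, V ≈ 6.9 × 82^0.632 ≈ 111.78 kt.
ΔV over 24 h = 26.94 kt → 24 h equivalent = 26.94 × 24/24 ≈ 26.94 kt.
27 kt < 30 kt ⇒ not rapid intensification.

27 kt, no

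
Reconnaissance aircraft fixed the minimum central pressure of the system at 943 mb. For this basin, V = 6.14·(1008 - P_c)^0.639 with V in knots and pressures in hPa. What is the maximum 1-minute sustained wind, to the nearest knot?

ΔP = 1008 − 943 = 65 mb.
65^0.639 ≈ 14.403.
V ≈ 6.14 × 14.403 ≈ 88.4 kt.

88 kt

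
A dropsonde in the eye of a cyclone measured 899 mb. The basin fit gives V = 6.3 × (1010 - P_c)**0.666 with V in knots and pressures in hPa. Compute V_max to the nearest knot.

145 kt

ΔP = 1010 − 899 = 111 mb.
111^0.666 ≈ 23.024.
V ≈ 6.3 × 23.024 ≈ 145.1 kt.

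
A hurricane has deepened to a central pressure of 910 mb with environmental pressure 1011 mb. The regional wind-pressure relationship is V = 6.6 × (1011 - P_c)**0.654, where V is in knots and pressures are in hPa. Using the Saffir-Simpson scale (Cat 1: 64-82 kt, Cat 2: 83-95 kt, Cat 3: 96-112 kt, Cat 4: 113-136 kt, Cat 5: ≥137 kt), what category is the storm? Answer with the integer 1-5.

4

ΔP = 1011 − 910 = 101 mb.
V ≈ 6.6 × 101^0.654 = 6.6 × 20.46 ≈ 135 kt.
135 kt falls in the Category 4 band.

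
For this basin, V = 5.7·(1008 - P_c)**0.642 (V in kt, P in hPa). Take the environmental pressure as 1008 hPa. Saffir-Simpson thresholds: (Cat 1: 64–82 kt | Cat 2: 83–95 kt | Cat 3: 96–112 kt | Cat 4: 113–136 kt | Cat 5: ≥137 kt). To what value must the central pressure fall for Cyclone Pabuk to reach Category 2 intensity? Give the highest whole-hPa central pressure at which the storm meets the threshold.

Category 2 begins at V = 83 kt.
Required ΔP = (83/5.7)^(1/0.642) = 14.561^1.558 ≈ 64.84 hPa.
P_c ≤ 1008 − 64.84 = 943.16, so the highest integer P_c is 943 hPa.

943 hPa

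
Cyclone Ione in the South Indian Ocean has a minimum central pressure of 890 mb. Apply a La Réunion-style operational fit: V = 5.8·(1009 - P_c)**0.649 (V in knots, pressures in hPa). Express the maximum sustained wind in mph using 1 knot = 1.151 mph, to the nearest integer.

ΔP = 1009 − 890 = 119 mb.
V ≈ 5.8 × 119^0.649 = 5.8 × 22.235 ≈ 128.961 kt.
128.961 × 1.151 ≈ 148.43 mph → 148 mph.

148 mph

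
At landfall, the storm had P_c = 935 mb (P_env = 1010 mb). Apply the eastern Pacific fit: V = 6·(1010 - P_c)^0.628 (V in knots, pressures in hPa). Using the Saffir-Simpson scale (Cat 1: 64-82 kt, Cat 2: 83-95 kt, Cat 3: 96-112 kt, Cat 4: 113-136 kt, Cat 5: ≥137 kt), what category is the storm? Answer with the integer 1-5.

2

ΔP = 1010 − 935 = 75 mb.
V ≈ 6 × 75^0.628 = 6 × 15.05 ≈ 90 kt.
90 kt falls in the Category 2 band.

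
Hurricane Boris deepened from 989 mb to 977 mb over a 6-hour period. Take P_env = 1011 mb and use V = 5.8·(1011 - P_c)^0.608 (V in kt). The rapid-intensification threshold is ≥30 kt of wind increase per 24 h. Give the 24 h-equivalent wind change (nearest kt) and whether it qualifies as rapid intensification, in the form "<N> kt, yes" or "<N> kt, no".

V₁: ΔP = 22, V ≈ 5.8 × 22^0.608 ≈ 37.99 kt.
V₂: ΔP = 34, V ≈ 5.8 × 34^0.608 ≈ 49.50 kt.
ΔV over 6 h = 11.51 kt → 24 h equivalent = 11.51 × 24/6 ≈ 46.04 kt.
46 kt ≥ 30 kt ⇒ rapid intensification.

46 kt, yes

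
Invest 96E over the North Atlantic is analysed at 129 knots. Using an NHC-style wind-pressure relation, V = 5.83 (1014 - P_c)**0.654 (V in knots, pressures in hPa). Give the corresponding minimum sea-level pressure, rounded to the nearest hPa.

900 hPa

ΔP = (V / 5.83)^(1/0.654) = (129/5.83)^1.529.
129/5.83 = 22.127; 22.127^1.529 ≈ 113.88 hPa.
P_c = 1014 − 113.88 = 900.12 ≈ 900 hPa.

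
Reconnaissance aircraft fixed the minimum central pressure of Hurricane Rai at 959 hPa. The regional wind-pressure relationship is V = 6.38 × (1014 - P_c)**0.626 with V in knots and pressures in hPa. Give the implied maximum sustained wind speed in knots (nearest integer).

ΔP = 1014 − 959 = 55 hPa.
55^0.626 ≈ 12.288.
V ≈ 6.38 × 12.288 ≈ 78.4 kt.

78 kt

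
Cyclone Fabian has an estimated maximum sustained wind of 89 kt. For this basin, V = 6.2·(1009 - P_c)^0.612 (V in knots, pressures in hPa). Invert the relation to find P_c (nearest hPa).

ΔP = (V / 6.2)^(1/0.612) = (89/6.2)^1.634.
89/6.2 = 14.355; 14.355^1.634 ≈ 77.72 hPa.
P_c = 1009 − 77.72 = 931.28 ≈ 931 hPa.

931 hPa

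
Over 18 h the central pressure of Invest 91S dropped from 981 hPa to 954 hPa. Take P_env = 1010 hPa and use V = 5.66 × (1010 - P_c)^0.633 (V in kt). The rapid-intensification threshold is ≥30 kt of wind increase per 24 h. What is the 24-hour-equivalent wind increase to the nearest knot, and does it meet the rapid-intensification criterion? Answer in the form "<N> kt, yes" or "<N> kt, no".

V₁: ΔP = 29, V ≈ 5.66 × 29^0.633 ≈ 47.70 kt.
V₂: ΔP = 56, V ≈ 5.66 × 56^0.633 ≈ 72.35 kt.
ΔV over 18 h = 24.65 kt → 24 h equivalent = 24.65 × 24/18 ≈ 32.87 kt.
33 kt ≥ 30 kt ⇒ rapid intensification.

33 kt, yes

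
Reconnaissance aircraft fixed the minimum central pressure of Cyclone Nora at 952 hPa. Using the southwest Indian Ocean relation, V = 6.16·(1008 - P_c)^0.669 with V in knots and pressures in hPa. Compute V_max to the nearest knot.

91 kt

ΔP = 1008 − 952 = 56 hPa.
56^0.669 ≈ 14.775.
V ≈ 6.16 × 14.775 ≈ 91.0 kt.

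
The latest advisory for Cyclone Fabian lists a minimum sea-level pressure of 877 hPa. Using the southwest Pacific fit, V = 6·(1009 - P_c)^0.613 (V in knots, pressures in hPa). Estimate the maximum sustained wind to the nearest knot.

ΔP = 1009 − 877 = 132 hPa.
132^0.613 ≈ 19.949.
V ≈ 6 × 19.949 ≈ 119.7 kt.

120 kt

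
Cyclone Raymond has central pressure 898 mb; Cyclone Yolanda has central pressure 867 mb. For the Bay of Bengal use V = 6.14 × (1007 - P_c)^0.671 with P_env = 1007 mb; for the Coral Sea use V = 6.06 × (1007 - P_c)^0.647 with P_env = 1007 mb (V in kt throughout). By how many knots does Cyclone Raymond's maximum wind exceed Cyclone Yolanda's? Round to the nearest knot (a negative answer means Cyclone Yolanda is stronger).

-5 kt

Cyclone Raymond: ΔP = 109; V ≈ 6.14 × 109^0.671 ≈ 142.98 kt.
Cyclone Yolanda: ΔP = 140; V ≈ 6.06 × 140^0.647 ≈ 148.26 kt.
Difference ≈ 142.98 − 148.26 = -5.28 → -5 kt.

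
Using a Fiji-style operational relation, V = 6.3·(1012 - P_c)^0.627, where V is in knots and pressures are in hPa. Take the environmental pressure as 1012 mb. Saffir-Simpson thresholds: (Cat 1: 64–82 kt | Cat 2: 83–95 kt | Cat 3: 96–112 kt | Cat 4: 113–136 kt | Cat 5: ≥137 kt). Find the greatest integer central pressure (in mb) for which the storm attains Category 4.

Category 4 begins at V = 113 kt.
Required ΔP = (113/6.3)^(1/0.627) = 17.937^1.595 ≈ 99.90 mb.
P_c ≤ 1012 − 99.90 = 912.10, so the highest integer P_c is 912 mb.

912 mb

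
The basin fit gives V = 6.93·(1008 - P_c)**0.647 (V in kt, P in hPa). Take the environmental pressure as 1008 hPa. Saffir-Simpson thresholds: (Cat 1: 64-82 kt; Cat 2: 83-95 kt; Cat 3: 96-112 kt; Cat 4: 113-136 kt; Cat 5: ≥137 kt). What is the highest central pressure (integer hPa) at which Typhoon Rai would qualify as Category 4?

933 hPa

Category 4 begins at V = 113 kt.
Required ΔP = (113/6.93)^(1/0.647) = 16.306^1.546 ≈ 74.78 hPa.
P_c ≤ 1008 − 74.78 = 933.22, so the highest integer P_c is 933 hPa.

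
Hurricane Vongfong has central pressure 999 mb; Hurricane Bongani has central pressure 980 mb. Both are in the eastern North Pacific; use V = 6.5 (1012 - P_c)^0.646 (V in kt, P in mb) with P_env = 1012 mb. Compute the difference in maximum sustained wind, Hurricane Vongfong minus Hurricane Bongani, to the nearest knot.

Hurricane Vongfong: ΔP = 13; V ≈ 6.5 × 13^0.646 ≈ 34.08 kt.
Hurricane Bongani: ΔP = 32; V ≈ 6.5 × 32^0.646 ≈ 60.99 kt.
Difference ≈ 34.08 − 60.99 = -26.91 → -27 kt.

-27 kt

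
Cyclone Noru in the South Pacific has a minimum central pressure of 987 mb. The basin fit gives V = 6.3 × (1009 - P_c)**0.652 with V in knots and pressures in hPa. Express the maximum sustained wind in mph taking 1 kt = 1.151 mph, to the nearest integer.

ΔP = 1009 − 987 = 22 mb.
V ≈ 6.3 × 22^0.652 = 6.3 × 7.503 ≈ 47.272 kt.
47.272 × 1.151 ≈ 54.41 mph → 54 mph.

54 mph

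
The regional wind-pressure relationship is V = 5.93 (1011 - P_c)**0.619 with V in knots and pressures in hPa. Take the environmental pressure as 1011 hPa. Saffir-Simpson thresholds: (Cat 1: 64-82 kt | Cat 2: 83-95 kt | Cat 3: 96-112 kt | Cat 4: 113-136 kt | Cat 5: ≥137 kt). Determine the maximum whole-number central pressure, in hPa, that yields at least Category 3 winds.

921 hPa

Category 3 begins at V = 96 kt.
Required ΔP = (96/5.93)^(1/0.619) = 16.189^1.616 ≈ 89.85 hPa.
P_c ≤ 1011 − 89.85 = 921.15, so the highest integer P_c is 921 hPa.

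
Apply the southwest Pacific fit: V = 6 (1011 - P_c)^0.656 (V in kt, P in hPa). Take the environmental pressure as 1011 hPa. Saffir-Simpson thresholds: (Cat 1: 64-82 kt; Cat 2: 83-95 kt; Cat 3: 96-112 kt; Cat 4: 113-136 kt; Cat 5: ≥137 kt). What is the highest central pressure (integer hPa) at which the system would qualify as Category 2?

Category 2 begins at V = 83 kt.
Required ΔP = (83/6)^(1/0.656) = 13.833^1.524 ≈ 54.86 hPa.
P_c ≤ 1011 − 54.86 = 956.14, so the highest integer P_c is 956 hPa.

956 hPa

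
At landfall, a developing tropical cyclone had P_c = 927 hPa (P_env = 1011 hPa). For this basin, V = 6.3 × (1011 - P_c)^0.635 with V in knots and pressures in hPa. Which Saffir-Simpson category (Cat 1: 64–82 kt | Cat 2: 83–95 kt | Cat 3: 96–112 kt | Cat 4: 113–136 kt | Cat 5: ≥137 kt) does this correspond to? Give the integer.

3

ΔP = 1011 − 927 = 84 hPa.
V ≈ 6.3 × 84^0.635 = 6.3 × 16.67 ≈ 105 kt.
105 kt falls in the Category 3 band.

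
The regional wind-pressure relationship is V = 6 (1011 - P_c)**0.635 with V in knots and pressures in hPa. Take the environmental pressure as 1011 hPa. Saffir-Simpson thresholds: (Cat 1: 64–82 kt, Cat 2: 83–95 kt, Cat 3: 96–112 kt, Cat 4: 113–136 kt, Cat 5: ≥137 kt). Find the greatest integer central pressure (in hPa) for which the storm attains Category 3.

932 hPa

Category 3 begins at V = 96 kt.
Required ΔP = (96/6)^(1/0.635) = 16.000^1.575 ≈ 78.75 hPa.
P_c ≤ 1011 − 78.75 = 932.25, so the highest integer P_c is 932 hPa.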